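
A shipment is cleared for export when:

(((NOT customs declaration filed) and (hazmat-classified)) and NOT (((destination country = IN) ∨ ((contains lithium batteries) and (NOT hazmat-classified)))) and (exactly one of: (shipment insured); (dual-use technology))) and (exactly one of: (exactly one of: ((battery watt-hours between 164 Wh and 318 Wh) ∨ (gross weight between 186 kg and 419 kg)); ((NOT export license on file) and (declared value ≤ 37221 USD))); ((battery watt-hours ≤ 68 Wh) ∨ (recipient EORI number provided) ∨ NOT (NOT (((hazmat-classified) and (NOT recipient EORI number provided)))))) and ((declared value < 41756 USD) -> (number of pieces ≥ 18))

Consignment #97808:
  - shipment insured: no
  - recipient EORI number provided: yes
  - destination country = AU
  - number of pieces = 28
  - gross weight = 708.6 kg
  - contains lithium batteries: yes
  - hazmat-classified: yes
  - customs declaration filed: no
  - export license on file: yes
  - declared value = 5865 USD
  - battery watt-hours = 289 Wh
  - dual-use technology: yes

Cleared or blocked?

Atomic conditions:
  NOT customs declaration filed: no → true
  hazmat-classified: yes → true
  destination country = IN: AU == IN is false
  contains lithium batteries: yes → true
  NOT hazmat-classified: yes → false
  shipment insured: no → false
  dual-use technology: yes → true
  battery watt-hours between 164 Wh and 318 Wh: 289 in [164, 318] is true
  gross weight between 186 kg and 419 kg: 708.6 in [186, 419] is false
  NOT export license on file: yes → false
  declared value ≤ 37221 USD: 5865 ≤ 37221 is true
  battery watt-hours ≤ 68 Wh: 289 ≤ 68 is false
  recipient EORI number provided: yes → true
  NOT recipient EORI number provided: yes → false
  declared value < 41756 USD: 5865 < 41756 is true
  number of pieces ≥ 18: 28 ≥ 18 is true
Combine:
[1.1] true AND true = true
[1.2.1.2] true AND false = false
[1.2.1] false OR false = false
[1.2] NOT false = true
[1.3] exactly-one(false, true) = true
[1] true AND true AND true = true
[2.1.1] true OR false = true
[2.1.2] false AND true = false
[2.1] exactly-one(true, false) = true
[2.2.3.1.1] true AND false = false
[2.2.3.1] NOT false = true
[2.2.3] NOT true = false
[2.2] false OR true OR false = true
[2] exactly-one(true, true) = false
[3] true → true = true
[root] true AND false AND true = false
Overall: false → blocked

Blocked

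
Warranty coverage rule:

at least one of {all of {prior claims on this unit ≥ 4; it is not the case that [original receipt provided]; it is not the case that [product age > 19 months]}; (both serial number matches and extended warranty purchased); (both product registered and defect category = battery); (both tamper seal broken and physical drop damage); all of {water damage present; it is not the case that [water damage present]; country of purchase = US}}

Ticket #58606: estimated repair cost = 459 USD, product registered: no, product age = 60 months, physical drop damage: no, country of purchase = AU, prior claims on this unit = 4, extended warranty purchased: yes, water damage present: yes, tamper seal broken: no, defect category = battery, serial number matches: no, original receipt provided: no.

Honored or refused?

Refused

Atomic conditions:
  prior claims on this unit ≥ 4: 4 ≥ 4 is true
  original receipt provided: no → false
  product age > 19 months: 60 > 19 is true
  serial number matches: no → false
  extended warranty purchased: yes → true
  product registered: no → false
  defect category = battery: battery == battery is true
  tamper seal broken: no → false
  physical drop damage: no → false
  water damage present: yes → true
  country of purchase = US: AU == US is false
Combine:
[1.2] NOT false = true
[1.3] NOT true = false
[1] true AND true AND false = false
[2] false AND true = false
[3] false AND true = false
[4] false AND false = false
[5.2] NOT true = false
[5] true AND false AND false = false
[root] false OR false OR false OR false OR false = false
Overall: false → refused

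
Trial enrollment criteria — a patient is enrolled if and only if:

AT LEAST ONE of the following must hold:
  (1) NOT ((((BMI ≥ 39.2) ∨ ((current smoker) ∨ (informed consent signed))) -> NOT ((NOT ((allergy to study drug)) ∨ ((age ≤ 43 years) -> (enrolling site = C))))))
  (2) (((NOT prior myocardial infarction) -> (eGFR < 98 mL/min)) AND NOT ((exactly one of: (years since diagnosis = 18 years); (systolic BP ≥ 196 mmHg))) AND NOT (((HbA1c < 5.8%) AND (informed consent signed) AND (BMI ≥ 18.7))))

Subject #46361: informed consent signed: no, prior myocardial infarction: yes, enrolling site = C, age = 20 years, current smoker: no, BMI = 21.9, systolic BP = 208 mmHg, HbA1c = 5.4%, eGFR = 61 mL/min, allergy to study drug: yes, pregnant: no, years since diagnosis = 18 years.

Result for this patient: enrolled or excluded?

Atomic conditions:
  BMI ≥ 39.2: 21.9 ≥ 39.2 is false
  current smoker: no → false
  informed consent signed: no → false
  allergy to study drug: yes → true
  age ≤ 43 years: 20 ≤ 43 is true
  enrolling site = C: C == C is true
  NOT prior myocardial infarction: yes → false
  eGFR < 98 mL/min: 61 < 98 is true
  years since diagnosis = 18 years: 18 == 18 is true
  systolic BP ≥ 196 mmHg: 208 ≥ 196 is true
  HbA1c < 5.8%: 5.4 < 5.8 is true
  BMI ≥ 18.7: 21.9 ≥ 18.7 is true
Combine:
[1.1.1.2] false OR false = false
[1.1.1] false OR false = false
[1.1.2.1.1] NOT true = false
[1.1.2.1.2] true → true = true
[1.1.2.1] false OR true = true
[1.1.2] NOT true = false
[1.1] false → false (antecedent false ⇒ implication holds) = true
[1] NOT true = false
[2.1] false → true (antecedent false ⇒ implication holds) = true
[2.2.1] exactly-one(true, true) = false
[2.2] NOT false = true
[2.3.1] true AND false AND true = false
[2.3] NOT false = true
[2] true AND true AND true = true
[root] false OR true = true
Overall: true → enrolled

Enrolled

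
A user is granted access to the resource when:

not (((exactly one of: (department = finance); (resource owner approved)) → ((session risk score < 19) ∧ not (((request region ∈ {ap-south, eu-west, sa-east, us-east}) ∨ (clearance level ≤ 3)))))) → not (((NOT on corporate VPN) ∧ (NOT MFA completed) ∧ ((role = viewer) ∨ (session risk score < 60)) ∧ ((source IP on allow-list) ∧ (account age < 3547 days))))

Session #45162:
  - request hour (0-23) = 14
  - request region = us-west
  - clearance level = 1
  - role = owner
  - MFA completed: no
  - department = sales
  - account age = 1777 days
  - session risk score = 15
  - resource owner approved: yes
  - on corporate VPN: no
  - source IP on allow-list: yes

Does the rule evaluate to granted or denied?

Denied

Atomic conditions:
  department = finance: sales == finance is false
  resource owner approved: yes → true
  session risk score < 19: 15 < 19 is true
  request region ∈ {ap-south, eu-west, sa-east, us-east}: us-west is not in the set → false
  clearance level ≤ 3: 1 ≤ 3 is true
  NOT on corporate VPN: no → true
  NOT MFA completed: no → true
  role = viewer: owner == viewer is false
  session risk score < 60: 15 < 60 is true
  source IP on allow-list: yes → true
  account age < 3547 days: 1777 < 3547 is true
Combine:
[1.1.1] exactly-one(false, true) = true
[1.1.2.2.1] false OR true = true
[1.1.2.2] NOT true = false
[1.1.2] true AND false = false
[1.1] true → false = false
[1] NOT false = true
[2.1.3] false OR true = true
[2.1.4] true AND true = true
[2.1] true AND true AND true AND true = true
[2] NOT true = false
[root] true → false = false
Overall: false → denied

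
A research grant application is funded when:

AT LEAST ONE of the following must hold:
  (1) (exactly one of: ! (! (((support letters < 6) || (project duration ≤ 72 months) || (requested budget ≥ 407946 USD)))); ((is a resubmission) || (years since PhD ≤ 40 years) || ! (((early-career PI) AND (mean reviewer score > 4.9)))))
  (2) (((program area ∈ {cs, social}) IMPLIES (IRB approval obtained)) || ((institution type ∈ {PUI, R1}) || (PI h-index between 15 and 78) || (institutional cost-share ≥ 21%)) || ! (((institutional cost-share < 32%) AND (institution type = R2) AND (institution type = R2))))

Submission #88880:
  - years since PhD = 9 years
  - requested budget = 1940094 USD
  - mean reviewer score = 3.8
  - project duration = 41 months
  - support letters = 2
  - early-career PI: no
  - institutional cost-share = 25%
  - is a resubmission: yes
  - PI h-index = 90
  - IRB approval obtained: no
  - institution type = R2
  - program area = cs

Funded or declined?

Atomic conditions:
  support letters < 6: 2 < 6 is true
  project duration ≤ 72 months: 41 ≤ 72 is true
  requested budget ≥ 407946 USD: 1940094 ≥ 407946 is true
  is a resubmission: yes → true
  years since PhD ≤ 40 years: 9 ≤ 40 is true
  early-career PI: no → false
  mean reviewer score > 4.9: 3.8 > 4.9 is false
  program area ∈ {cs, social}: cs is in the set → true
  IRB approval obtained: no → false
  institution type ∈ {PUI, R1}: R2 is not in the set → false
  PI h-index between 15 and 78: 90 in [15, 78] is false
  institutional cost-share ≥ 21%: 25 ≥ 21 is true
  institutional cost-share < 32%: 25 < 32 is true
  institution type = R2: R2 == R2 is true
Combine:
[1.1.1.1] true OR true OR true = true
[1.1.1] NOT true = false
[1.1] NOT false = true
[1.2.3.1] false AND false = false
[1.2.3] NOT false = true
[1.2] true OR true OR true = true
[1] exactly-one(true, true) = false
[2.1] true → false = false
[2.2] false OR false OR true = true
[2.3.1] true AND true AND true = true
[2.3] NOT true = false
[2] false OR true OR false = true
[root] false OR true = true
Overall: true → funded

Funded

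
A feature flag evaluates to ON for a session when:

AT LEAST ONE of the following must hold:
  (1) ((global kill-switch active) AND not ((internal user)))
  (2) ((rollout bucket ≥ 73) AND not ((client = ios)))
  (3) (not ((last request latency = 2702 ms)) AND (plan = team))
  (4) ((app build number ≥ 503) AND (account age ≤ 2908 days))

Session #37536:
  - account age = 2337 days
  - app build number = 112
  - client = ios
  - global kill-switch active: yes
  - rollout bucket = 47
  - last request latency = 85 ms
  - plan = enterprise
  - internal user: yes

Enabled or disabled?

Disabled

Atomic conditions:
  global kill-switch active: yes → true
  internal user: yes → true
  rollout bucket ≥ 73: 47 ≥ 73 is false
  client = ios: ios == ios is true
  last request latency = 2702 ms: 85 == 2702 is false
  plan = team: enterprise == team is false
  app build number ≥ 503: 112 ≥ 503 is false
  account age ≤ 2908 days: 2337 ≤ 2908 is true
Combine:
[1.2] NOT true = false
[1] true AND false = false
[2.2] NOT true = false
[2] false AND false = false
[3.1] NOT false = true
[3] true AND false = false
[4] false AND true = false
[root] false OR false OR false OR false = false
Overall: false → disabled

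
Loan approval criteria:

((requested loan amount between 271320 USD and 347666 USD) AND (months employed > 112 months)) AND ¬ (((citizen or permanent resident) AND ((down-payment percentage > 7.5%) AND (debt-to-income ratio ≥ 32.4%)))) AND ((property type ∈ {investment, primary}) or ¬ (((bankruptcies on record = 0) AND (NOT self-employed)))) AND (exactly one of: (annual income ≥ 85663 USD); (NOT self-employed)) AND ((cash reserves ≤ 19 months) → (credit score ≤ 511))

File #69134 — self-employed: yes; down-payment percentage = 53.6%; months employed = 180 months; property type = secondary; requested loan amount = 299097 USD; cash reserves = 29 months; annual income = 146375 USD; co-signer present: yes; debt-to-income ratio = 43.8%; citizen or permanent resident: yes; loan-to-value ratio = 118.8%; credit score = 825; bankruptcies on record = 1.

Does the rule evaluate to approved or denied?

Atomic conditions:
  requested loan amount between 271320 USD and 347666 USD: 299097 in [271320, 347666] is true
  months employed > 112 months: 180 > 112 is true
  citizen or permanent resident: yes → true
  down-payment percentage > 7.5%: 53.6 > 7.5 is true
  debt-to-income ratio ≥ 32.4%: 43.8 ≥ 32.4 is true
  property type ∈ {investment, primary}: secondary is not in the set → false
  bankruptcies on record = 0: 1 == 0 is false
  NOT self-employed: yes → false
  annual income ≥ 85663 USD: 146375 ≥ 85663 is true
  cash reserves ≤ 19 months: 29 ≤ 19 is false
  credit score ≤ 511: 825 ≤ 511 is false
Combine:
[1] true AND true = true
[2.1.2] true AND true = true
[2.1] true AND true = true
[2] NOT true = false
[3.2.1] false AND false = false
[3.2] NOT false = true
[3] false OR true = true
[4] exactly-one(true, false) = true
[5] false → false (antecedent false ⇒ implication holds) = true
[root] true AND false AND true AND true AND true = false
Overall: false → denied

Denied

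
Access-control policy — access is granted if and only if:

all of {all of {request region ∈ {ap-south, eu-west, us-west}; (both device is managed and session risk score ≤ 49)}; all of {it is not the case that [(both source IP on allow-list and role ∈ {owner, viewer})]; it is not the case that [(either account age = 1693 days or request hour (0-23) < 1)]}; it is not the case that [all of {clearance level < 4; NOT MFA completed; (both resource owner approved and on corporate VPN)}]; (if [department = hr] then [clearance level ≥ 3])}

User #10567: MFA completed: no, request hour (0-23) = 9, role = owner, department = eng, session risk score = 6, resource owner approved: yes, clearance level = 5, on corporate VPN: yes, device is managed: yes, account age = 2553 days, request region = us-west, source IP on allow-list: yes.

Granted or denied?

Atomic conditions:
  request region ∈ {ap-south, eu-west, us-west}: us-west is in the set → true
  device is managed: yes → true
  session risk score ≤ 49: 6 ≤ 49 is true
  source IP on allow-list: yes → true
  role ∈ {owner, viewer}: owner is in the set → true
  account age = 1693 days: 2553 == 1693 is false
  request hour (0-23) < 1: 9 < 1 is false
  clearance level < 4: 5 < 4 is false
  NOT MFA completed: no → true
  resource owner approved: yes → true
  on corporate VPN: yes → true
  department = hr: eng == hr is false
  clearance level ≥ 3: 5 ≥ 3 is true
Combine:
[1.2] true AND true = true
[1] true AND true = true
[2.1.1] true AND true = true
[2.1] NOT true = false
[2.2.1] false OR false = false
[2.2] NOT false = true
[2] false AND true = false
[3.1.3] true AND true = true
[3.1] false AND true AND true = false
[3] NOT false = true
[4] false → true (antecedent false ⇒ implication holds) = true
[root] true AND false AND true AND true = false
Overall: false → denied

Denied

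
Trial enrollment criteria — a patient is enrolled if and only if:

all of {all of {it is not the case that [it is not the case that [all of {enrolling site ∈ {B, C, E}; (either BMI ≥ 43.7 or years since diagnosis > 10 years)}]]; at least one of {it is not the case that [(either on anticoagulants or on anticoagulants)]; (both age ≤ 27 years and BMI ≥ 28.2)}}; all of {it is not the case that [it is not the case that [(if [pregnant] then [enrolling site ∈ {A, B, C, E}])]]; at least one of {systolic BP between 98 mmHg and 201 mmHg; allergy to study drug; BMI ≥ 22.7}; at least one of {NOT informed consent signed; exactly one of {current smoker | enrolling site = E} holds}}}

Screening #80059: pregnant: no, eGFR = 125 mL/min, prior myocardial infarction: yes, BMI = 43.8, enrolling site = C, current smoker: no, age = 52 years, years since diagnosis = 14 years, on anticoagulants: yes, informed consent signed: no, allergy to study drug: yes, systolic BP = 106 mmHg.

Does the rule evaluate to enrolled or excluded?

Atomic conditions:
  enrolling site ∈ {B, C, E}: C is in the set → true
  BMI ≥ 43.7: 43.8 ≥ 43.7 is true
  years since diagnosis > 10 years: 14 > 10 is true
  on anticoagulants: yes → true
  age ≤ 27 years: 52 ≤ 27 is false
  BMI ≥ 28.2: 43.8 ≥ 28.2 is true
  pregnant: no → false
  enrolling site ∈ {A, B, C, E}: C is in the set → true
  systolic BP between 98 mmHg and 201 mmHg: 106 in [98, 201] is true
  allergy to study drug: yes → true
  BMI ≥ 22.7: 43.8 ≥ 22.7 is true
  NOT informed consent signed: no → true
  current smoker: no → false
  enrolling site = E: C == E is false
Combine:
[1.1.1.1.2] true OR true = true
[1.1.1.1] true AND true = true
[1.1.1] NOT true = false
[1.1] NOT false = true
[1.2.1.1] true OR true = true
[1.2.1] NOT true = false
[1.2.2] false AND true = false
[1.2] false OR false = false
[1] true AND false = false
[2.1.1.1] false → true (antecedent false ⇒ implication holds) = true
[2.1.1] NOT true = false
[2.1] NOT false = true
[2.2] true OR true OR true = true
[2.3.2] exactly-one(false, false) = false
[2.3] true OR false = true
[2] true AND true AND true = true
[root] false AND true = false
Overall: false → excluded

Excluded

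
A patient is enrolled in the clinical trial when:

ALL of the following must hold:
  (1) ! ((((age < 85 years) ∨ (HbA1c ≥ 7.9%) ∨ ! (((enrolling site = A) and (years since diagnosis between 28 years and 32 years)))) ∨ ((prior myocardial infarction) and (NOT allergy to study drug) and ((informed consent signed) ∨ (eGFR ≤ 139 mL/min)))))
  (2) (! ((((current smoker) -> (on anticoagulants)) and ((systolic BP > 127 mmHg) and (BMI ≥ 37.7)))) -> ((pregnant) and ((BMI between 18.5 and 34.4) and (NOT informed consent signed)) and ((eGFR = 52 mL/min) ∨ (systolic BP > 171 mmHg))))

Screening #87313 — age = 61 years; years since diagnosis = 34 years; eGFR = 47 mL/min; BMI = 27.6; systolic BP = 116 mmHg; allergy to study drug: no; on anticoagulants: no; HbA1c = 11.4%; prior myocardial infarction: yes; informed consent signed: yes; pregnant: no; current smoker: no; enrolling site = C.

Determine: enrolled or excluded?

Excluded

Atomic conditions:
  age < 85 years: 61 < 85 is true
  HbA1c ≥ 7.9%: 11.4 ≥ 7.9 is true
  enrolling site = A: C == A is false
  years since diagnosis between 28 years and 32 years: 34 in [28, 32] is false
  prior myocardial infarction: yes → true
  NOT allergy to study drug: no → true
  informed consent signed: yes → true
  eGFR ≤ 139 mL/min: 47 ≤ 139 is true
  current smoker: no → false
  on anticoagulants: no → false
  systolic BP > 127 mmHg: 116 > 127 is false
  BMI ≥ 37.7: 27.6 ≥ 37.7 is false
  pregnant: no → false
  BMI between 18.5 and 34.4: 27.6 in [18.5, 34.4] is true
  NOT informed consent signed: yes → false
  eGFR = 52 mL/min: 47 == 52 is false
  systolic BP > 171 mmHg: 116 > 171 is false
Combine:
[1.1.1.3.1] false AND false = false
[1.1.1.3] NOT false = true
[1.1.1] true OR true OR true = true
[1.1.2.3] true OR true = true
[1.1.2] true AND true AND true = true
[1.1] true OR true = true
[1] NOT true = false
[2.1.1.1] false → false (antecedent false ⇒ implication holds) = true
[2.1.1.2] false AND false = false
[2.1.1] true AND false = false
[2.1] NOT false = true
[2.2.2] true AND false = false
[2.2.3] false OR false = false
[2.2] false AND false AND false = false
[2] true → false = false
[root] false AND false = false
Overall: false → excluded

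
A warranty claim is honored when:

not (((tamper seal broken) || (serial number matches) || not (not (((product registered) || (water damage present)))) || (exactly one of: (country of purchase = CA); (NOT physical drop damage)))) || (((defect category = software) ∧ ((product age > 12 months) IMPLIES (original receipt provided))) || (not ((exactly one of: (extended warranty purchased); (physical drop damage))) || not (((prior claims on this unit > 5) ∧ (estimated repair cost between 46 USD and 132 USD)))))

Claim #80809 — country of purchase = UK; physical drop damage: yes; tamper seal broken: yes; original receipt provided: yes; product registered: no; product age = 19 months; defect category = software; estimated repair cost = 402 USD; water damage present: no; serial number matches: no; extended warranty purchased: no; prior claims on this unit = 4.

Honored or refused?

Honored

Atomic conditions:
  tamper seal broken: yes → true
  serial number matches: no → false
  product registered: no → false
  water damage present: no → false
  country of purchase = CA: UK == CA is false
  NOT physical drop damage: yes → false
  defect category = software: software == software is true
  product age > 12 months: 19 > 12 is true
  original receipt provided: yes → true
  extended warranty purchased: no → false
  physical drop damage: yes → true
  prior claims on this unit > 5: 4 > 5 is false
  estimated repair cost between 46 USD and 132 USD: 402 in [46, 132] is false
Combine:
[1.1.3.1.1] false OR false = false
[1.1.3.1] NOT false = true
[1.1.3] NOT true = false
[1.1.4] exactly-one(false, false) = false
[1.1] true OR false OR false OR false = true
[1] NOT true = false
[2.1.2] true → true = true
[2.1] true AND true = true
[2.2.1.1] exactly-one(false, true) = true
[2.2.1] NOT true = false
[2.2.2.1] false AND false = false
[2.2.2] NOT false = true
[2.2] false OR true = true
[2] true OR true = true
[root] false OR true = true
Overall: true → honored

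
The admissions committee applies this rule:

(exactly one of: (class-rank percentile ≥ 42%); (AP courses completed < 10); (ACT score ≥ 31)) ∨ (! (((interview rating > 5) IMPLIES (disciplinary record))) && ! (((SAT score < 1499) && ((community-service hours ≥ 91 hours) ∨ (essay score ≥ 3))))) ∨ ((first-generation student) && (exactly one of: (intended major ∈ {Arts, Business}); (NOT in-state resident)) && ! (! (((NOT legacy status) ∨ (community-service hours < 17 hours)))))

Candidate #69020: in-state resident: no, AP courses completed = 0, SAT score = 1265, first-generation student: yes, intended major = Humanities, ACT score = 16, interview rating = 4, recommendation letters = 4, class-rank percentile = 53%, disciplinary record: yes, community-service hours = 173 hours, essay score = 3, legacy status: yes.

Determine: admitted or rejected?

Rejected

Atomic conditions:
  class-rank percentile ≥ 42%: 53 ≥ 42 is true
  AP courses completed < 10: 0 < 10 is true
  ACT score ≥ 31: 16 ≥ 31 is false
  interview rating > 5: 4 > 5 is false
  disciplinary record: yes → true
  SAT score < 1499: 1265 < 1499 is true
  community-service hours ≥ 91 hours: 173 ≥ 91 is true
  essay score ≥ 3: 3 ≥ 3 is true
  first-generation student: yes → true
  intended major ∈ {Arts, Business}: Humanities is not in the set → false
  NOT in-state resident: no → true
  NOT legacy status: yes → false
  community-service hours < 17 hours: 173 < 17 is false
Combine:
[1] exactly-one(true, true, false) = false
[2.1.1] false → true (antecedent false ⇒ implication holds) = true
[2.1] NOT true = false
[2.2.1.2] true OR true = true
[2.2.1] true AND true = true
[2.2] NOT true = false
[2] false AND false = false
[3.2] exactly-one(false, true) = true
[3.3.1.1] false OR false = false
[3.3.1] NOT false = true
[3.3] NOT true = false
[3] true AND true AND false = false
[root] false OR false OR false = false
Overall: false → rejected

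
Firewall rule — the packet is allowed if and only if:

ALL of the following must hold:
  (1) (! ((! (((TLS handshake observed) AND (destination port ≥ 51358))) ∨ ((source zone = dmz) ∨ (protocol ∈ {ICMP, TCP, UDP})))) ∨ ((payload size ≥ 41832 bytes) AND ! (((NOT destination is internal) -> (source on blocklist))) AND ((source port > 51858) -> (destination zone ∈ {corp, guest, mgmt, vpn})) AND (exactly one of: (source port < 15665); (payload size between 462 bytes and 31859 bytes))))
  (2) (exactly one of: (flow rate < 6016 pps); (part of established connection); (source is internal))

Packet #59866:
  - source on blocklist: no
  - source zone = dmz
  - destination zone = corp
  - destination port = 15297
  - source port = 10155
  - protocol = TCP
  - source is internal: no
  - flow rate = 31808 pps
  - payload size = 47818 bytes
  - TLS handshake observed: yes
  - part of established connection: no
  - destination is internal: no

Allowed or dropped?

Dropped

Atomic conditions:
  TLS handshake observed: yes → true
  destination port ≥ 51358: 15297 ≥ 51358 is false
  source zone = dmz: dmz == dmz is true
  protocol ∈ {ICMP, TCP, UDP}: TCP is in the set → true
  payload size ≥ 41832 bytes: 47818 ≥ 41832 is true
  NOT destination is internal: no → true
  source on blocklist: no → false
  source port > 51858: 10155 > 51858 is false
  destination zone ∈ {corp, guest, mgmt, vpn}: corp is in the set → true
  source port < 15665: 10155 < 15665 is true
  payload size between 462 bytes and 31859 bytes: 47818 in [462, 31859] is false
  flow rate < 6016 pps: 31808 < 6016 is false
  part of established connection: no → false
  source is internal: no → false
Combine:
[1.1.1.1.1] true AND false = false
[1.1.1.1] NOT false = true
[1.1.1.2] true OR true = true
[1.1.1] true OR true = true
[1.1] NOT true = false
[1.2.2.1] true → false = false
[1.2.2] NOT false = true
[1.2.3] false → true (antecedent false ⇒ implication holds) = true
[1.2.4] exactly-one(true, false) = true
[1.2] true AND true AND true AND true = true
[1] false OR true = true
[2] exactly-one(false, false, false) = false
[root] true AND false = false
Overall: false → dropped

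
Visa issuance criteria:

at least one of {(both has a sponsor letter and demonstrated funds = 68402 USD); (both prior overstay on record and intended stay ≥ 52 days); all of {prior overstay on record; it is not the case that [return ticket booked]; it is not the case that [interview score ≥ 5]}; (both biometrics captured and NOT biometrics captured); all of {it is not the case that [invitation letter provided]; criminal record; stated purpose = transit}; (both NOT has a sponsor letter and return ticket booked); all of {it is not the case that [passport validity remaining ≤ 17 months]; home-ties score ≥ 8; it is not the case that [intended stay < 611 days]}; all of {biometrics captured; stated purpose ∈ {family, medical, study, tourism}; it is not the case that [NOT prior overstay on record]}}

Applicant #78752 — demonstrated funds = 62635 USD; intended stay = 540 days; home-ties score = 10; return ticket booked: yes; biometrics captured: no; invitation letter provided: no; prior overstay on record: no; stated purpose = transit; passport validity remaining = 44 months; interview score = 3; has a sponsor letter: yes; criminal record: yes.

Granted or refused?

Atomic conditions:
  has a sponsor letter: yes → true
  demonstrated funds = 68402 USD: 62635 == 68402 is false
  prior overstay on record: no → false
  intended stay ≥ 52 days: 540 ≥ 52 is true
  return ticket booked: yes → true
  interview score ≥ 5: 3 ≥ 5 is false
  biometrics captured: no → false
  NOT biometrics captured: no → true
  invitation letter provided: no → false
  criminal record: yes → true
  stated purpose = transit: transit == transit is true
  NOT has a sponsor letter: yes → false
  passport validity remaining ≤ 17 months: 44 ≤ 17 is false
  home-ties score ≥ 8: 10 ≥ 8 is true
  intended stay < 611 days: 540 < 611 is true
  stated purpose ∈ {family, medical, study, tourism}: transit is not in the set → false
  NOT prior overstay on record: no → true
Combine:
[1] true AND false = false
[2] false AND true = false
[3.2] NOT true = false
[3.3] NOT false = true
[3] false AND false AND true = false
[4] false AND true = false
[5.1] NOT false = true
[5] true AND true AND true = true
[6] false AND true = false
[7.1] NOT false = true
[7.3] NOT true = false
[7] true AND true AND false = false
[8.3] NOT true = false
[8] false AND false AND false = false
[root] false OR false OR false OR false OR true OR false OR false OR false = true
Overall: true → granted

Granted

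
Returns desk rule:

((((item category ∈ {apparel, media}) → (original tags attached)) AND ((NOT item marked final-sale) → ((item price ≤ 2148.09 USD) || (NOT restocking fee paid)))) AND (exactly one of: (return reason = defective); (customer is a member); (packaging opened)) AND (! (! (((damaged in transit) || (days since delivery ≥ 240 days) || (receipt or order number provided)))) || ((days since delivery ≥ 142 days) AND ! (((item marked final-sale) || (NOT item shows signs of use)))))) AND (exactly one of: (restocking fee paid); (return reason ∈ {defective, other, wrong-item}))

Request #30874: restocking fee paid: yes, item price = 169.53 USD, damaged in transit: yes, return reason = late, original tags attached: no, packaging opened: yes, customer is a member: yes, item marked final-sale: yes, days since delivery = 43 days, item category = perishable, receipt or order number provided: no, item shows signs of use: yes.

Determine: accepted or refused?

Atomic conditions:
  item category ∈ {apparel, media}: perishable is not in the set → false
  original tags attached: no → false
  NOT item marked final-sale: yes → false
  item price ≤ 2148.09 USD: 169.53 ≤ 2148.09 is true
  NOT restocking fee paid: yes → false
  return reason = defective: late == defective is false
  customer is a member: yes → true
  packaging opened: yes → true
  damaged in transit: yes → true
  days since delivery ≥ 240 days: 43 ≥ 240 is false
  receipt or order number provided: no → false
  days since delivery ≥ 142 days: 43 ≥ 142 is false
  item marked final-sale: yes → true
  NOT item shows signs of use: yes → false
  restocking fee paid: yes → true
  return reason ∈ {defective, other, wrong-item}: late is not in the set → false
Combine:
[1.1.1] false → false (antecedent false ⇒ implication holds) = true
[1.1.2.2] true OR false = true
[1.1.2] false → true (antecedent false ⇒ implication holds) = true
[1.1] true AND true = true
[1.2] exactly-one(false, true, true) = false
[1.3.1.1.1] true OR false OR false = true
[1.3.1.1] NOT true = false
[1.3.1] NOT false = true
[1.3.2.2.1] true OR false = true
[1.3.2.2] NOT true = false
[1.3.2] false AND false = false
[1.3] true OR false = true
[1] true AND false AND true = false
[2] exactly-one(true, false) = true
[root] false AND true = false
Overall: false → refused

Refused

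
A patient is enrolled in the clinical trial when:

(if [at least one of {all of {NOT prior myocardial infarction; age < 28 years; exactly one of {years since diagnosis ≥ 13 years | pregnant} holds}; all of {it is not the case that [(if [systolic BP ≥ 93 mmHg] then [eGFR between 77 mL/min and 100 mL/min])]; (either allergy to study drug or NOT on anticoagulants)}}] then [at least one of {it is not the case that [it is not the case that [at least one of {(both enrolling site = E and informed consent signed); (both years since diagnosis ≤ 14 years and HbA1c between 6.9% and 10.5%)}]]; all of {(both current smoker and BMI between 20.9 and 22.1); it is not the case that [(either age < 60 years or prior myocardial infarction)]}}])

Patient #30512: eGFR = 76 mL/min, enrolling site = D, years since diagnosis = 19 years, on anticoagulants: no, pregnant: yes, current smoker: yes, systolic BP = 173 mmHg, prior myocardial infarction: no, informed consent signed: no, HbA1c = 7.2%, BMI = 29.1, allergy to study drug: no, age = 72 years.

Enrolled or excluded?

Excluded

Atomic conditions:
  NOT prior myocardial infarction: no → true
  age < 28 years: 72 < 28 is false
  years since diagnosis ≥ 13 years: 19 ≥ 13 is true
  pregnant: yes → true
  systolic BP ≥ 93 mmHg: 173 ≥ 93 is true
  eGFR between 77 mL/min and 100 mL/min: 76 in [77, 100] is false
  allergy to study drug: no → false
  NOT on anticoagulants: no → true
  enrolling site = E: D == E is false
  informed consent signed: no → false
  years since diagnosis ≤ 14 years: 19 ≤ 14 is false
  HbA1c between 6.9% and 10.5%: 7.2 in [6.9, 10.5] is true
  current smoker: yes → true
  BMI between 20.9 and 22.1: 29.1 in [20.9, 22.1] is false
  age < 60 years: 72 < 60 is false
  prior myocardial infarction: no → false
Combine:
[1.1.3] exactly-one(true, true) = false
[1.1] true AND false AND false = false
[1.2.1.1] true → false = false
[1.2.1] NOT false = true
[1.2.2] false OR true = true
[1.2] true AND true = true
[1] false OR true = true
[2.1.1.1.1] false AND false = false
[2.1.1.1.2] false AND true = false
[2.1.1.1] false OR false = false
[2.1.1] NOT false = true
[2.1] NOT true = false
[2.2.1] true AND false = false
[2.2.2.1] false OR false = false
[2.2.2] NOT false = true
[2.2] false AND true = false
[2] false OR false = false
[root] true → false = false
Overall: false → excluded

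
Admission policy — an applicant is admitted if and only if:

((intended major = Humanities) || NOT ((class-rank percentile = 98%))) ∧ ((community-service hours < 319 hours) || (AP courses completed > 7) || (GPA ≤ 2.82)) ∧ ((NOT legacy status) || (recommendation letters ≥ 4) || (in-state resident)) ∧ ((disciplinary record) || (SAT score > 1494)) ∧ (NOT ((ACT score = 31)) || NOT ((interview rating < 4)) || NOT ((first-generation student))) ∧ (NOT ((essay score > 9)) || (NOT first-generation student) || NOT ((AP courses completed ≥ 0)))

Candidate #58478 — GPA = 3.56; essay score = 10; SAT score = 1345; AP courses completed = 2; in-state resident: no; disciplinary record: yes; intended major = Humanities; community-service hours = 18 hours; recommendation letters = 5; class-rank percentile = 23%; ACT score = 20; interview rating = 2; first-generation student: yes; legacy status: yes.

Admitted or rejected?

Atomic conditions:
  intended major = Humanities: Humanities == Humanities is true
  class-rank percentile = 98%: 23 == 98 is false
  community-service hours < 319 hours: 18 < 319 is true
  AP courses completed > 7: 2 > 7 is false
  GPA ≤ 2.82: 3.56 ≤ 2.82 is false
  NOT legacy status: yes → false
  recommendation letters ≥ 4: 5 ≥ 4 is true
  in-state resident: no → false
  disciplinary record: yes → true
  SAT score > 1494: 1345 > 1494 is false
  ACT score = 31: 20 == 31 is false
  interview rating < 4: 2 < 4 is true
  first-generation student: yes → true
  essay score > 9: 10 > 9 is true
  NOT first-generation student: yes → false
  AP courses completed ≥ 0: 2 ≥ 0 is true
Combine:
[1.2] NOT false = true
[1] true OR true = true
[2] true OR false OR false = true
[3] false OR true OR false = true
[4] true OR false = true
[5.1] NOT false = true
[5.2] NOT true = false
[5.3] NOT true = false
[5] true OR false OR false = true
[6.1] NOT true = false
[6.3] NOT true = false
[6] false OR false OR false = false
[root] true AND true AND true AND true AND true AND false = false
Overall: false → rejected

Rejected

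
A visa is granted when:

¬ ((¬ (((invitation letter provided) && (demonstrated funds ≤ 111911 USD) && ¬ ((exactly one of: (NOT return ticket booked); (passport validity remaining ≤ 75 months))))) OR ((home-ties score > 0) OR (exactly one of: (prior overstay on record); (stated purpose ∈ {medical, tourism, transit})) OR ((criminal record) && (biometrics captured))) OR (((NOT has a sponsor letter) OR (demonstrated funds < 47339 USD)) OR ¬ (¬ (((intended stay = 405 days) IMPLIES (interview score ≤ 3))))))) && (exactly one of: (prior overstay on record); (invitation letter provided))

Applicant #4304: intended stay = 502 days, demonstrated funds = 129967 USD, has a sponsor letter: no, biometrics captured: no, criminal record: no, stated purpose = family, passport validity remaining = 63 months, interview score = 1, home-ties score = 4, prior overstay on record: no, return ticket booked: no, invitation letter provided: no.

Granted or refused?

Refused

Atomic conditions:
  invitation letter provided: no → false
  demonstrated funds ≤ 111911 USD: 129967 ≤ 111911 is false
  NOT return ticket booked: no → true
  passport validity remaining ≤ 75 months: 63 ≤ 75 is true
  home-ties score > 0: 4 > 0 is true
  prior overstay on record: no → false
  stated purpose ∈ {medical, tourism, transit}: family is not in the set → false
  criminal record: no → false
  biometrics captured: no → false
  NOT has a sponsor letter: no → true
  demonstrated funds < 47339 USD: 129967 < 47339 is false
  intended stay = 405 days: 502 == 405 is false
  interview score ≤ 3: 1 ≤ 3 is true
Combine:
[1.1.1.1.3.1] exactly-one(true, true) = false
[1.1.1.1.3] NOT false = true
[1.1.1.1] false AND false AND true = false
[1.1.1] NOT false = true
[1.1.2.2] exactly-one(false, false) = false
[1.1.2.3] false AND false = false
[1.1.2] true OR false OR false = true
[1.1.3.1] true OR false = true
[1.1.3.2.1.1] false → true (antecedent false ⇒ implication holds) = true
[1.1.3.2.1] NOT true = false
[1.1.3.2] NOT false = true
[1.1.3] true OR true = true
[1.1] true OR true OR true = true
[1] NOT true = false
[2] exactly-one(false, false) = false
[root] false AND false = false
Overall: false → refused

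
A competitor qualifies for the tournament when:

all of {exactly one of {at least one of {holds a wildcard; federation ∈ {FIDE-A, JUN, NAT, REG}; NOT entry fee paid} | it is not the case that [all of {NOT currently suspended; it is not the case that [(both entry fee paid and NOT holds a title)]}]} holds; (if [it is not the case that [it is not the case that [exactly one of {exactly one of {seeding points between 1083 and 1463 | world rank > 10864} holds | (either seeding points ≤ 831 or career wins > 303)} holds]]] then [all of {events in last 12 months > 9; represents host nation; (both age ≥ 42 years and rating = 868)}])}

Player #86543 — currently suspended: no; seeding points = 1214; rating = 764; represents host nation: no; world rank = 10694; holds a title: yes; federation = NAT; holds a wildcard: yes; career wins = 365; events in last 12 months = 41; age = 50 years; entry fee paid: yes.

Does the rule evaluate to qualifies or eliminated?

Qualifies

Atomic conditions:
  holds a wildcard: yes → true
  federation ∈ {FIDE-A, JUN, NAT, REG}: NAT is in the set → true
  NOT entry fee paid: yes → false
  NOT currently suspended: no → true
  entry fee paid: yes → true
  NOT holds a title: yes → false
  seeding points between 1083 and 1463: 1214 in [1083, 1463] is true
  world rank > 10864: 10694 > 10864 is false
  seeding points ≤ 831: 1214 ≤ 831 is false
  career wins > 303: 365 > 303 is true
  events in last 12 months > 9: 41 > 9 is true
  represents host nation: no → false
  age ≥ 42 years: 50 ≥ 42 is true
  rating = 868: 764 == 868 is false
Combine:
[1.1] true OR true OR false = true
[1.2.1.2.1] true AND false = false
[1.2.1.2] NOT false = true
[1.2.1] true AND true = true
[1.2] NOT true = false
[1] exactly-one(true, false) = true
[2.1.1.1.1] exactly-one(true, false) = true
[2.1.1.1.2] false OR true = true
[2.1.1.1] exactly-one(true, true) = false
[2.1.1] NOT false = true
[2.1] NOT true = false
[2.2.3] true AND false = false
[2.2] true AND false AND false = false
[2] false → false (antecedent false ⇒ implication holds) = true
[root] true AND true = true
Overall: true → qualifies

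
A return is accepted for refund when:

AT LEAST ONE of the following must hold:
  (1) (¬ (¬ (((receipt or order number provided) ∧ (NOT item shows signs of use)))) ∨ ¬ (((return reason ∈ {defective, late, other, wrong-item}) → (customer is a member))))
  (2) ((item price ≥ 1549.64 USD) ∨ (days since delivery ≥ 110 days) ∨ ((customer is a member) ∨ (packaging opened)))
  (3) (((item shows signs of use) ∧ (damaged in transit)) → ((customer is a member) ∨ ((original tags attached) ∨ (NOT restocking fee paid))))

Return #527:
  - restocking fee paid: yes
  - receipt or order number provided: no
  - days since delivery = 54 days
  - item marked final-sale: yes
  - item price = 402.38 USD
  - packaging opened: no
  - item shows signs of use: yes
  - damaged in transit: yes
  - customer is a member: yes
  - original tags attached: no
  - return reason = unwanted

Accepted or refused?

Atomic conditions:
  receipt or order number provided: no → false
  NOT item shows signs of use: yes → false
  return reason ∈ {defective, late, other, wrong-item}: unwanted is not in the set → false
  customer is a member: yes → true
  item price ≥ 1549.64 USD: 402.38 ≥ 1549.64 is false
  days since delivery ≥ 110 days: 54 ≥ 110 is false
  packaging opened: no → false
  item shows signs of use: yes → true
  damaged in transit: yes → true
  original tags attached: no → false
  NOT restocking fee paid: yes → false
Combine:
[1.1.1.1] false AND false = false
[1.1.1] NOT false = true
[1.1] NOT true = false
[1.2.1] false → true (antecedent false ⇒ implication holds) = true
[1.2] NOT true = false
[1] false OR false = false
[2.3] true OR false = true
[2] false OR false OR true = true
[3.1] true AND true = true
[3.2.2] false OR false = false
[3.2] true OR false = true
[3] true → true = true
[root] false OR true OR true = true
Overall: true → accepted

Accepted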